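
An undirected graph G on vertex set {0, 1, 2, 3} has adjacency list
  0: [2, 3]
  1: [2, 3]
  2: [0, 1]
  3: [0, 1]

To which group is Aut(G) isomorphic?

G is 2-regular and bipartite on 2^2 = 4 vertices with girth 4; it is the hypercube graph Q_2. The symmetry group of the 2-cube is the hyperoctahedral group B_2 = Z_2 ≀ S_2, of order 2^2·2! = 8.

the hyperoctahedral group B_2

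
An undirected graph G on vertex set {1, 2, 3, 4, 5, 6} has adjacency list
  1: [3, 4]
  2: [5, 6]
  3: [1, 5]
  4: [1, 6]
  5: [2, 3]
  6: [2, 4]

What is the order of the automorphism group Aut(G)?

12

G is 2-regular and connected on 6 vertices, i.e. the cycle C_6. C_6 has 6 rotations and 6 reflections, so Aut(C_6) ≅ D_6 of order 12.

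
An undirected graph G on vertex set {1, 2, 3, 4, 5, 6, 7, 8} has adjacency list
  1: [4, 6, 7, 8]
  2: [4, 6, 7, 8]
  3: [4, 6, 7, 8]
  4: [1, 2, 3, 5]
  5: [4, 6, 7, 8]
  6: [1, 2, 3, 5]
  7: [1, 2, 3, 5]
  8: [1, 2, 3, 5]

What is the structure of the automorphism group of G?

S_4 ≀ Z_2

G is 4-regular and bipartite with parts {4, 6, 7, 8} and {1, 2, 3, 5} (each part is independent and every cross-pair is an edge), so G = K_{4,4}. Each part can be permuted independently (S_4 × S_4) and the two equal-size parts can also be swapped, giving (S_4 × S_4) ⋊ Z_2 of order 2·(4!)² = 1152.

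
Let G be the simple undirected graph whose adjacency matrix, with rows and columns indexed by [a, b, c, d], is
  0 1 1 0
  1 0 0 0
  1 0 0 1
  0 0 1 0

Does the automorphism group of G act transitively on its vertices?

No

Automorphisms preserve degree, but G has vertices of degree 1 and vertices of degree 2; no automorphism maps one to the other, so G is not vertex-transitive.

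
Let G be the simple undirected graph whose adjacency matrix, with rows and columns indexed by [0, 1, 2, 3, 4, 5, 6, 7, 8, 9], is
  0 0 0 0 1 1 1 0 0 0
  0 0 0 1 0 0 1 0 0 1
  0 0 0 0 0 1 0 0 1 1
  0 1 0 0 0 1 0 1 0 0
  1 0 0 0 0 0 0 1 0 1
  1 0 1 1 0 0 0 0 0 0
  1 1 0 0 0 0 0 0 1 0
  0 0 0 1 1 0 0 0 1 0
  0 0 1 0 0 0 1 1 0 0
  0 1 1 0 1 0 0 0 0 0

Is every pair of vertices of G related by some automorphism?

Yes

G is 3-regular on 10 vertices with no triangles and no 4-cycles (girth 5): this is the Petersen graph. It is a classical fact that the Petersen graph has automorphism group S_5 (order 120), arising from its description as the Kneser graph K(5,2). Under this action every vertex can be carried to every other, so G is vertex-transitive.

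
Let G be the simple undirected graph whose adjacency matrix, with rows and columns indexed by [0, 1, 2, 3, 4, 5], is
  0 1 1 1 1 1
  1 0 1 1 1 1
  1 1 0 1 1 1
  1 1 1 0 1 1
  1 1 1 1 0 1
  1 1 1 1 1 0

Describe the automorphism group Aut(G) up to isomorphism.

the symmetric group on 6 letters

Every vertex has degree 5, so G is the complete graph K_6. Every bijection on the vertex set is an automorphism of K_6; hence Aut(K_6) ≅ S_6, order 720.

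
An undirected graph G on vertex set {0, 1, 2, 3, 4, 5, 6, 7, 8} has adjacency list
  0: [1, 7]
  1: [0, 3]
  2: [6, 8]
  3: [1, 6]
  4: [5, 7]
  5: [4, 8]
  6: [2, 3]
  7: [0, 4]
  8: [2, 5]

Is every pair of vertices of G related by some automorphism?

Yes

G is 2-regular and connected on 9 vertices, i.e. the cycle C_9. The automorphisms of the 9-cycle are exactly the symmetries of a regular 9-gon: the dihedral group D_9, |D_9| = 18. This group acts transitively on the 9 vertices.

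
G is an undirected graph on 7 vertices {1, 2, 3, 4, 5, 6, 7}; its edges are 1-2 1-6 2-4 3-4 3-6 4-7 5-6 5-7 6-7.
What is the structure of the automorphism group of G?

The degree sequence is [2, 2, 2, 3, 2, 4, 3]. Checking the degree-preserving permutations of the vertex set shows that none except the identity preserves every edge, so Aut(G) is trivial.

the trivial group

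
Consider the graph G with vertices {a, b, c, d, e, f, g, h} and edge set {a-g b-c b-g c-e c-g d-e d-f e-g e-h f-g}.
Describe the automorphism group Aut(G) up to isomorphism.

Degrees alone do not determine every vertex (e.g. a and h both have degree 1), but their neighbour-degree multisets differ: N(a) has degrees [5] while N(h) has degrees [4]. Repeating this refinement separates all vertices, so the only automorphism is the identity.

the trivial group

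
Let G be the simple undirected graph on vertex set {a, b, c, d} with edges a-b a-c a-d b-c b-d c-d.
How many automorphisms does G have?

24

All 4 vertices are pairwise adjacent: G = K_4. Every bijection on the vertex set is an automorphism of K_4; hence Aut(K_4) ≅ S_4, order 24.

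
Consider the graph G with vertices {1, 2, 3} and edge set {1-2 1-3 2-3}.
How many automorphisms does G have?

6

Every vertex has degree 2, so G is the complete graph K_3. Any permutation of the 3 vertices preserves K_3, so Aut(K_3) = S_3 of order 3! = 6.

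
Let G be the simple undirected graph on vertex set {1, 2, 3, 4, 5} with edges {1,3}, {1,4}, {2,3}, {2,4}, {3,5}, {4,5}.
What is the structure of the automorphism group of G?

The vertices split by degree into {3, 4} (degree 3) and {1, 2, 5} (degree 2); every edge runs between the two parts, so G is the complete bipartite graph K_{2,3}. Automorphisms preserve the bipartition setwise (since the parts differ in size) and act as S_2 × S_3 within it; |Aut| = 12.

S_2 × S_3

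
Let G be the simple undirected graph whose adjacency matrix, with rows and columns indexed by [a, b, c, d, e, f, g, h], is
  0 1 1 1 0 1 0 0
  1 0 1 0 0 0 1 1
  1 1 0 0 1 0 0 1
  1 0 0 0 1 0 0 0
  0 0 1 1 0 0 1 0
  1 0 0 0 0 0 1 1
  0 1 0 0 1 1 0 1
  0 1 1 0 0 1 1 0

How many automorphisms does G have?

1

The degree sequence is [4, 4, 4, 2, 3, 3, 4, 4]. Checking the degree-preserving permutations of the vertex set shows that none except the identity preserves every edge, so Aut(G) is trivial.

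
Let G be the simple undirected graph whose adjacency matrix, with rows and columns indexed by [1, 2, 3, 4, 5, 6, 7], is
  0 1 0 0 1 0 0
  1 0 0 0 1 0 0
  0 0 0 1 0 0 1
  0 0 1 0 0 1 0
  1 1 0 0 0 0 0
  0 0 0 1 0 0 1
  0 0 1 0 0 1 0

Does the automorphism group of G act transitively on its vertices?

G has two connected components, {3, 4, 6, 7} and {1, 2, 5}; each is 2-regular, so G = C_4 ⊔ C_3. The orbit of 1 under Aut(G) is {1, 2, 5}, which does not contain 3, so G is not vertex-transitive.

No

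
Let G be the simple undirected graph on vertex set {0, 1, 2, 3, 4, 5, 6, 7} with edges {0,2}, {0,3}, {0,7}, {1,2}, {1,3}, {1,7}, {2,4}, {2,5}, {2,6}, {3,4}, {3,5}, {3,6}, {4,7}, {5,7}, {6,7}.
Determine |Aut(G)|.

720

The vertices split by degree into {2, 3, 7} (degree 5) and {0, 1, 4, 5, 6} (degree 3); every edge runs between the two parts, so G is the complete bipartite graph K_{3,5}. The parts have unequal sizes, so no automorphism swaps them; each part is permuted independently, giving S_5 × S_3 of order 5!·3! = 720.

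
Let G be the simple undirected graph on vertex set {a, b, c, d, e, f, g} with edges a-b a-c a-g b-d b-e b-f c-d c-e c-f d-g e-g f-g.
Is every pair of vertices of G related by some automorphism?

Automorphisms preserve degree, but G has vertices of degree 3 and vertices of degree 4; no automorphism maps one to the other, so G is not vertex-transitive.

No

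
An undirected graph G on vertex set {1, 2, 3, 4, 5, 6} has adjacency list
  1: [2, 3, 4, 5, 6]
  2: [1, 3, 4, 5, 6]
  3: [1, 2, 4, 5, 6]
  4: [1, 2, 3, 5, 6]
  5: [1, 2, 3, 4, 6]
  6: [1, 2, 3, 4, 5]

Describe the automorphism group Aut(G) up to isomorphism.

the symmetric group on 6 letters

All 6 vertices are pairwise adjacent: G = K_6. Every bijection on the vertex set is an automorphism of K_6; hence Aut(K_6) ≅ S_6, order 720.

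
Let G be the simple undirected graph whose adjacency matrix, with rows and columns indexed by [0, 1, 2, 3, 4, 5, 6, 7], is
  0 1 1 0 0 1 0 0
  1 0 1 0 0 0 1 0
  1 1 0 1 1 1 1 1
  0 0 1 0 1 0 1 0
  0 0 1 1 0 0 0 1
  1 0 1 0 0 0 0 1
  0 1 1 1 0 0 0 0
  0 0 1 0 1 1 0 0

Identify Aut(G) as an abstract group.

D_7

Vertex 2 is the unique vertex of degree 7; the remaining 7 vertices each have degree 3 and induce a cycle, so G is the wheel on 8 vertices with hub 2. With the hub fixed, the remaining symmetry is that of the rim cycle C_7, giving the dihedral group D_7.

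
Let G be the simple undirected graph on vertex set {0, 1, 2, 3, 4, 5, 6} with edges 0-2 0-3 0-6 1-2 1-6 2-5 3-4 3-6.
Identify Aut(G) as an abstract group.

1

The degree sequence is [3, 2, 3, 3, 1, 1, 3]. Checking the degree-preserving permutations of the vertex set shows that none except the identity preserves every edge, so Aut(G) is trivial.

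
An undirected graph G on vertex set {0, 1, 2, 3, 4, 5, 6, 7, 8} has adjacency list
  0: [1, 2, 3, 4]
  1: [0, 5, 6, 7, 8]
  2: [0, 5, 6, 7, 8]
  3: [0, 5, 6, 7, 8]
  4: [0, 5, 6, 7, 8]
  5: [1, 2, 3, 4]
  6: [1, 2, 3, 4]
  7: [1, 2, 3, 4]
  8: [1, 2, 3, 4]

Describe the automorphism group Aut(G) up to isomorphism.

S_4 × S_5

The vertices split by degree into {1, 2, 3, 4} (degree 5) and {0, 5, 6, 7, 8} (degree 4); every edge runs between the two parts, so G is the complete bipartite graph K_{4,5}. Automorphisms preserve the bipartition setwise (since the parts differ in size) and act as S_4 × S_5 within it; |Aut| = 2880.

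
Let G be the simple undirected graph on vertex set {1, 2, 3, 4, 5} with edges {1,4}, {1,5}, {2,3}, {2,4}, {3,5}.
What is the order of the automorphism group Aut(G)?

G is 2-regular and connected on 5 vertices, i.e. the cycle C_5. C_5 has 5 rotations and 5 reflections, so Aut(C_5) ≅ D_5 of order 10.

10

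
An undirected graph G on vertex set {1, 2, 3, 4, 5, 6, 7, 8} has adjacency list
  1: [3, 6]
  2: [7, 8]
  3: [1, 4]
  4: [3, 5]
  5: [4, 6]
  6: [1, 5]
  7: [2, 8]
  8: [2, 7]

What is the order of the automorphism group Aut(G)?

60

G has two connected components, {1, 3, 4, 5, 6} and {2, 7, 8}; each is 2-regular, so G = C_5 ⊔ C_3. No automorphism exchanges components of different sizes, hence Aut(G) is the direct product D_3 × D_5, order 60.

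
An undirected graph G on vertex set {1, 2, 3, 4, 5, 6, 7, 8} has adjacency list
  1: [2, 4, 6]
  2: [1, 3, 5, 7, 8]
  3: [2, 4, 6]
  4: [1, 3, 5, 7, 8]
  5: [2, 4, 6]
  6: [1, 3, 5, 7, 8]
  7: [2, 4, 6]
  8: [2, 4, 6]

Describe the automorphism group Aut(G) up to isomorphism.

The vertices split by degree into {2, 4, 6} (degree 5) and {1, 3, 5, 7, 8} (degree 3); every edge runs between the two parts, so G is the complete bipartite graph K_{3,5}. Automorphisms preserve the bipartition setwise (since the parts differ in size) and act as S_5 × S_3 within it; |Aut| = 720.

S_5 × S_3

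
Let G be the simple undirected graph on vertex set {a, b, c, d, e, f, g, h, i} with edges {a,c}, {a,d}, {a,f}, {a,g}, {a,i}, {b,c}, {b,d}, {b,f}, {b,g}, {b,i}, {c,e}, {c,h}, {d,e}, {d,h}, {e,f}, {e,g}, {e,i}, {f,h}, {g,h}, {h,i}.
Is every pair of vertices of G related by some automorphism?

No

Automorphisms preserve degree, but G has vertices of degree 4 and vertices of degree 5; no automorphism maps one to the other, so G is not vertex-transitive.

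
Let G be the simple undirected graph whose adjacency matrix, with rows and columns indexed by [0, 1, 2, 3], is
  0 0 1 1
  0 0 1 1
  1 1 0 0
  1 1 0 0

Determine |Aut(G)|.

8

G is 2-regular and connected on 4 vertices, i.e. the cycle C_4. The automorphisms of the 4-cycle are exactly the symmetries of a regular 4-gon: the dihedral group D_4, |D_4| = 8.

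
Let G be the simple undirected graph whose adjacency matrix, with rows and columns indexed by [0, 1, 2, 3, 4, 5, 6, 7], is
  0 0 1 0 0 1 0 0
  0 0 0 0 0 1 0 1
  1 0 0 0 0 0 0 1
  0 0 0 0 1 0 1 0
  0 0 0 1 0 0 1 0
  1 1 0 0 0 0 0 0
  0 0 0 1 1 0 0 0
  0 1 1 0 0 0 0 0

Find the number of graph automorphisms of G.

60

G has two connected components, {0, 1, 2, 5, 7} and {3, 4, 6}; each is 2-regular, so G = C_5 ⊔ C_3. No automorphism exchanges components of different sizes, hence Aut(G) is the direct product D_3 × D_5, order 60.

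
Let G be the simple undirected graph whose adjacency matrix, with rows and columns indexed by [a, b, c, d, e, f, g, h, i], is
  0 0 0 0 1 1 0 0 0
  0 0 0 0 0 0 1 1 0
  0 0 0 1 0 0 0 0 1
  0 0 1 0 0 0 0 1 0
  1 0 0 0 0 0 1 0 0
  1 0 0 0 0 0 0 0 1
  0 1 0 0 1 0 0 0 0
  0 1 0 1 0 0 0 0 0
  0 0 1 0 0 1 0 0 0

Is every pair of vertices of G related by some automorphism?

Every vertex has degree 2 and the graph is connected, so G is the 9-cycle C_9. C_9 has 9 rotations and 9 reflections, so Aut(C_9) ≅ D_9 of order 18. Under this action every vertex can be carried to every other, so G is vertex-transitive.

Yes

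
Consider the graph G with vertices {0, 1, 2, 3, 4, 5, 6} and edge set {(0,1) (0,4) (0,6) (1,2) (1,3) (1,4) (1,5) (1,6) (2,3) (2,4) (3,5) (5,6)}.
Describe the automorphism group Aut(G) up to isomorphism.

D_6

Vertex 1 is the unique vertex of degree 6; the remaining 6 vertices each have degree 3 and induce a cycle, so G is the wheel on 7 vertices with hub 1. Every automorphism fixes the hub and acts on the rim 6-cycle, so Aut(G) ≅ Aut(C_6) = D_6 of order 12.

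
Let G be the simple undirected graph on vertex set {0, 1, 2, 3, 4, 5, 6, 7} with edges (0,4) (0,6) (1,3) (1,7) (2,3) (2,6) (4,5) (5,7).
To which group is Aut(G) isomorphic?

the dihedral group of order 16

G is 2-regular and connected on 8 vertices, i.e. the cycle C_8. C_8 has 8 rotations and 8 reflections, so Aut(C_8) ≅ D_8 of order 16.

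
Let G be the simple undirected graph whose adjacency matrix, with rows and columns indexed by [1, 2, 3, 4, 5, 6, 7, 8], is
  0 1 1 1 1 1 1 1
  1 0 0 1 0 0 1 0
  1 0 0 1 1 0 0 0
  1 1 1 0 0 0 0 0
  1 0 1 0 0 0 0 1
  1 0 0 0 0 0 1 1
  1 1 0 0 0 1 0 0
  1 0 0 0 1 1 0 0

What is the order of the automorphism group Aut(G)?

Vertex 1 is the unique vertex of degree 7; the remaining 7 vertices each have degree 3 and induce a cycle, so G is the wheel on 8 vertices with hub 1. Every automorphism fixes the hub and acts on the rim 7-cycle, so Aut(G) ≅ Aut(C_7) = D_7 of order 14.

14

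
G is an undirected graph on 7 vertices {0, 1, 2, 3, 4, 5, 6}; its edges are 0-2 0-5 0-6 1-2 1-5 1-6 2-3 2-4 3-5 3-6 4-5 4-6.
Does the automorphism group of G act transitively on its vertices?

No

Automorphisms preserve degree, but G has vertices of degree 3 and vertices of degree 4; no automorphism maps one to the other, so G is not vertex-transitive.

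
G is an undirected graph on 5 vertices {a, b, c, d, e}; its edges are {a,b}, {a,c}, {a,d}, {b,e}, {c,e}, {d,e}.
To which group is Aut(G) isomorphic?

The vertices split by degree into {a, e} (degree 3) and {b, c, d} (degree 2); every edge runs between the two parts, so G is the complete bipartite graph K_{2,3}. Automorphisms preserve the bipartition setwise (since the parts differ in size) and act as S_3 × S_2 within it; |Aut| = 12.

S_3 × S_2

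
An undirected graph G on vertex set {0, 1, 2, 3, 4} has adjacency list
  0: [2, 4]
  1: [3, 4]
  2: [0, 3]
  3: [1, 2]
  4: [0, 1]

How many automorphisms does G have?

10

Every vertex has degree 2 and the graph is connected, so G is the 5-cycle C_5. C_5 has 5 rotations and 5 reflections, so Aut(C_5) ≅ D_5 of order 10.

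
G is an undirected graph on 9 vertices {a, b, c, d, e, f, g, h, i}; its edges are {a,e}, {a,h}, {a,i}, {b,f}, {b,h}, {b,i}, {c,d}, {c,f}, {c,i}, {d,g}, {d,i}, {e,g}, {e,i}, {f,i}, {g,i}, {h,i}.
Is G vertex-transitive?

Vertex i is the only vertex of degree 8, so every automorphism fixes it; G is not vertex-transitive.

No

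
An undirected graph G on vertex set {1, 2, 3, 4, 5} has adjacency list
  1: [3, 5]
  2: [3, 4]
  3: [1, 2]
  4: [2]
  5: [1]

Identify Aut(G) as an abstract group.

The degree sequence is [2, 2, 2, 1, 1]; the two degree-1 vertices 4 and 5 are the ends of a path, so G = P_5. The only nontrivial automorphism of a path is the end-to-end reflection, so Aut(G) ≅ Z_2.

the cyclic group of order 2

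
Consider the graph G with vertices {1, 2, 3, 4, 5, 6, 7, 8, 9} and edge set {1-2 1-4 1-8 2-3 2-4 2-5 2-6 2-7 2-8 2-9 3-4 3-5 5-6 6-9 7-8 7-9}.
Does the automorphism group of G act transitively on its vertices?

No

Vertex 2 is the only vertex of degree 8, so every automorphism fixes it; G is not vertex-transitive.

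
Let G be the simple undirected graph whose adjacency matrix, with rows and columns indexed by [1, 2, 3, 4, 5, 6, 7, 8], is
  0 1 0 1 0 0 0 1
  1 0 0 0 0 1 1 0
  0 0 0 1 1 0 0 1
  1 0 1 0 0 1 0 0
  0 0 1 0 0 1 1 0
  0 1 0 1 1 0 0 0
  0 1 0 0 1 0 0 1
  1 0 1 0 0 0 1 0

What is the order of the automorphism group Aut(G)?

48

G is 3-regular and bipartite on 2^3 = 8 vertices with girth 4; it is the hypercube graph Q_3. Aut(Q_3) consists of the signed permutations of the 3 coordinate axes: 3! permutations times 2^3 sign flips, so |Aut| = 2^3·3! = 48.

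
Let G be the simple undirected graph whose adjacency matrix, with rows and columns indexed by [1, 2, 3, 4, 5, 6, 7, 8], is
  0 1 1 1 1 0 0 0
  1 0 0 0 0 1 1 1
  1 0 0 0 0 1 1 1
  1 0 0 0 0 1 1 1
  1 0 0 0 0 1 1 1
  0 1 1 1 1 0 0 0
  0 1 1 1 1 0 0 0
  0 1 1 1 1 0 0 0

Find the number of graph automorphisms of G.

G is 4-regular and bipartite with parts {2, 3, 4, 5} and {1, 6, 7, 8} (each part is independent and every cross-pair is an edge), so G = K_{4,4}. Each part can be permuted independently (S_4 × S_4) and the two equal-size parts can also be swapped, giving (S_4 × S_4) ⋊ Z_2 of order 2·(4!)² = 1152.

1152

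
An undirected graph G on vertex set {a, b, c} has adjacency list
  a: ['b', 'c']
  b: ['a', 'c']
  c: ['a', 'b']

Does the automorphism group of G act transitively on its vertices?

Every vertex has degree 2, so G is the complete graph K_3. Any permutation of the 3 vertices preserves K_3, so Aut(K_3) = S_3 of order 3! = 6. This group acts transitively on the 3 vertices.

Yes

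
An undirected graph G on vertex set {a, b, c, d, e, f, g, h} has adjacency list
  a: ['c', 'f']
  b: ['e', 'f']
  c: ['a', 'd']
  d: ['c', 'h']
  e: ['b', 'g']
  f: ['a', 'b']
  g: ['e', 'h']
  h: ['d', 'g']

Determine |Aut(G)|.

Every vertex has degree 2 and the graph is connected, so G is the 8-cycle C_8. The automorphisms of the 8-cycle are exactly the symmetries of a regular 8-gon: the dihedral group D_8, |D_8| = 16.

16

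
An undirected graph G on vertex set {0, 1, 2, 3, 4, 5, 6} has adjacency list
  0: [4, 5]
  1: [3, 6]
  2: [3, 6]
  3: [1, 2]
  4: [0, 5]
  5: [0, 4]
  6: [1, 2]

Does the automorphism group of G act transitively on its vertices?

G has two connected components, {1, 2, 3, 6} and {0, 4, 5}; each is 2-regular, so G = C_4 ⊔ C_3. The orbit of 0 under Aut(G) is {0, 4, 5}, which does not contain 1, so G is not vertex-transitive.

No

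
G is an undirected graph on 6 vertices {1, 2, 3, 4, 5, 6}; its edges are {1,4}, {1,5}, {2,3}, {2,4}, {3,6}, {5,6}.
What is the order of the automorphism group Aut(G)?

G is 2-regular and connected on 6 vertices, i.e. the cycle C_6. C_6 has 6 rotations and 6 reflections, so Aut(C_6) ≅ D_6 of order 12.

12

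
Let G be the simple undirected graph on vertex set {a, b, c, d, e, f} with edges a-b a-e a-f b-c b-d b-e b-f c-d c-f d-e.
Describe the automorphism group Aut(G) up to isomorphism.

Vertex b is the unique vertex of degree 5; the remaining 5 vertices each have degree 3 and induce a cycle, so G is the wheel on 6 vertices with hub b. With the hub fixed, the remaining symmetry is that of the rim cycle C_5, giving the dihedral group D_5.

the dihedral group of order 10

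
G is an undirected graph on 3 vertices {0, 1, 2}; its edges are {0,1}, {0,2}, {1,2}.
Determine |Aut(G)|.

6

Every vertex has degree 2, so G is the complete graph K_3. Any permutation of the 3 vertices preserves K_3, so Aut(K_3) = S_3 of order 3! = 6.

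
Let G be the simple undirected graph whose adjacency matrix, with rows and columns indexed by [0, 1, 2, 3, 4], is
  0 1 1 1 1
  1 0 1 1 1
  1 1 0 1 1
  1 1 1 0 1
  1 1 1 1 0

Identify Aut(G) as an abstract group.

Every vertex has degree 4, so G is the complete graph K_5. Every bijection on the vertex set is an automorphism of K_5; hence Aut(K_5) ≅ S_5, order 120.

the symmetric group on 5 letters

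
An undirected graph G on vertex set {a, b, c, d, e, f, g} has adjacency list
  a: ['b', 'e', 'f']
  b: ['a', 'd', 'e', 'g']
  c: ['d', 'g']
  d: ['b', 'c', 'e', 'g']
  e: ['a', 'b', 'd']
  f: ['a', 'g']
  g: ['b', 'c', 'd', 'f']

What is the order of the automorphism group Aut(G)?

Degrees alone do not determine every vertex (e.g. a and e both have degree 3), but their neighbour-degree multisets differ: N(a) has degrees [2, 3, 4] while N(e) has degrees [3, 4, 4]. Repeating this refinement separates all vertices, so the only automorphism is the identity.

1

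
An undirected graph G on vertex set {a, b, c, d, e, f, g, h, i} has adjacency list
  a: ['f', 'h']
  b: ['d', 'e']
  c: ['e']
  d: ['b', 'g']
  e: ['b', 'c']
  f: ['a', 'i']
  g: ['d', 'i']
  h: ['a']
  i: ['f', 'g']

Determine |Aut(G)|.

2

The degree sequence is [2, 2, 1, 2, 2, 2, 2, 1, 2]; the two degree-1 vertices c and h are the ends of a path, so G = P_9. A path has exactly one nontrivial symmetry — reversal — giving Aut(G) of order 2.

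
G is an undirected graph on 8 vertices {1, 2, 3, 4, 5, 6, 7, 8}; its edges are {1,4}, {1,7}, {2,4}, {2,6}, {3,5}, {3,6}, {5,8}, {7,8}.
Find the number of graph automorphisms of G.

16

Every vertex has degree 2 and the graph is connected, so G is the 8-cycle C_8. The automorphisms of the 8-cycle are exactly the symmetries of a regular 8-gon: the dihedral group D_8, |D_8| = 16.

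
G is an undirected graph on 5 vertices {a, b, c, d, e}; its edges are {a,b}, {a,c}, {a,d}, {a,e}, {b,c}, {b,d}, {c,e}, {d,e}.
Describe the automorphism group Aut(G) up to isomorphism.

Vertex a is the unique vertex of degree 4; the remaining 4 vertices each have degree 3 and induce a cycle, so G is the wheel on 5 vertices with hub a. With the hub fixed, the remaining symmetry is that of the rim cycle C_4, giving the dihedral group D_4.

D_4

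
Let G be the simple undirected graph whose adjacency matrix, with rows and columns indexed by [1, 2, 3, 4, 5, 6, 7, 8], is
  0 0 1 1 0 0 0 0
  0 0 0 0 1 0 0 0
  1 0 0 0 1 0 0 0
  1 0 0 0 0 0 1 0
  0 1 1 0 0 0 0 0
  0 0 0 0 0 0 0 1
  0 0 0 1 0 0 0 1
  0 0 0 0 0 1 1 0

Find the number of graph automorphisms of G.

2

The degree sequence is [2, 1, 2, 2, 2, 1, 2, 2]; the two degree-1 vertices 2 and 6 are the ends of a path, so G = P_8. The only nontrivial automorphism of a path is the end-to-end reflection, so Aut(G) ≅ Z_2.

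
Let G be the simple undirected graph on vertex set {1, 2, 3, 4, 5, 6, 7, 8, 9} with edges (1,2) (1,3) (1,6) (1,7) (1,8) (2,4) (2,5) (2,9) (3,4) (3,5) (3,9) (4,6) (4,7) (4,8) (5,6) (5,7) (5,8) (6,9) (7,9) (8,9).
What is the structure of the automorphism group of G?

S_4 × S_5

The vertices split by degree into {1, 4, 5, 9} (degree 5) and {2, 3, 6, 7, 8} (degree 4); every edge runs between the two parts, so G is the complete bipartite graph K_{4,5}. Automorphisms preserve the bipartition setwise (since the parts differ in size) and act as S_4 × S_5 within it; |Aut| = 2880.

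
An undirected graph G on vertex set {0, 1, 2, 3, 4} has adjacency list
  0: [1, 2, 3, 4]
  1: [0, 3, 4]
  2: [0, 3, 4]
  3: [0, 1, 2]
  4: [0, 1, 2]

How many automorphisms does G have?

Vertex 0 is the unique vertex of degree 4; the remaining 4 vertices each have degree 3 and induce a cycle, so G is the wheel on 5 vertices with hub 0. With the hub fixed, the remaining symmetry is that of the rim cycle C_4, giving the dihedral group D_4.

8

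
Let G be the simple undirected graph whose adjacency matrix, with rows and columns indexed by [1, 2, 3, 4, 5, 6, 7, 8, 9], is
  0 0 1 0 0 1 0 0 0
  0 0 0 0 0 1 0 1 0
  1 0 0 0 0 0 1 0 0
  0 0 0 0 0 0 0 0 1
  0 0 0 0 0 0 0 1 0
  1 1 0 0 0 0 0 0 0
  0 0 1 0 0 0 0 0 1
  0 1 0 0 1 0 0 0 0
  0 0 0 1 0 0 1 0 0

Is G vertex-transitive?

Automorphisms preserve degree, but G has vertices of degree 1 and vertices of degree 2; no automorphism maps one to the other, so G is not vertex-transitive.

No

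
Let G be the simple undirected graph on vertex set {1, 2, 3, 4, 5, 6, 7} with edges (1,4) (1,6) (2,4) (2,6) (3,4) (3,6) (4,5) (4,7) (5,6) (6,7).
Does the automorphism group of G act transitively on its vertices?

Automorphisms preserve degree, but G has vertices of degree 2 and vertices of degree 5; no automorphism maps one to the other, so G is not vertex-transitive.

No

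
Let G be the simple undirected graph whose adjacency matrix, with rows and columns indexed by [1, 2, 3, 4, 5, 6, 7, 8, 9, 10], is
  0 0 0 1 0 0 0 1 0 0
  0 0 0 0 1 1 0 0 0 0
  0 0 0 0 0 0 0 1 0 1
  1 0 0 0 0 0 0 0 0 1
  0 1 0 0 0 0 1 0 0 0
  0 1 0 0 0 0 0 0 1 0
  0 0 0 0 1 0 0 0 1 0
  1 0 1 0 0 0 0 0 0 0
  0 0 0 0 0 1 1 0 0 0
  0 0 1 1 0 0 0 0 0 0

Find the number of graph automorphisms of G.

200

G has two connected components, {1, 3, 4, 8, 10} and {2, 5, 6, 7, 9}; each is 2-regular, so G = C_5 ⊔ C_5. With two isomorphic components, Aut(G) = Aut(C_5) ≀ S_2 = (D_5 × D_5) ⋊ Z_2: permute each cycle by D_5, then optionally swap the two cycles. Order 2·(2·5)² = 200.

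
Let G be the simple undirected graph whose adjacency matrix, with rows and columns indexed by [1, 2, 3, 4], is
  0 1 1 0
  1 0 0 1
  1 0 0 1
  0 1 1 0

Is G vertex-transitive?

Yes

G is 2-regular and connected on 4 vertices, i.e. the cycle C_4. C_4 has 4 rotations and 4 reflections, so Aut(C_4) ≅ D_4 of order 8. Under this action every vertex can be carried to every other, so G is vertex-transitive.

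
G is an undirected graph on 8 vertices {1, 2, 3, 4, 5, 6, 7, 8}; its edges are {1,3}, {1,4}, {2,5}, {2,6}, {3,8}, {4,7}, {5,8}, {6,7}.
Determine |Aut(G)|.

16

G is 2-regular and connected on 8 vertices, i.e. the cycle C_8. C_8 has 8 rotations and 8 reflections, so Aut(C_8) ≅ D_8 of order 16.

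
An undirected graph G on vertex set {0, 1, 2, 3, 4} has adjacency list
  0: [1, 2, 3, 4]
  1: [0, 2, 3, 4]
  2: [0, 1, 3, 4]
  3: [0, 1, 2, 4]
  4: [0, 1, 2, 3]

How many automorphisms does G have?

120

All 5 vertices are pairwise adjacent: G = K_5. Any permutation of the 5 vertices preserves K_5, so Aut(K_5) = S_5 of order 5! = 120.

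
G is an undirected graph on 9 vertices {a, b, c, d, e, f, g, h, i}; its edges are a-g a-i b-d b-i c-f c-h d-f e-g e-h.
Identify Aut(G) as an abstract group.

G is 2-regular and connected on 9 vertices, i.e. the cycle C_9. C_9 has 9 rotations and 9 reflections, so Aut(C_9) ≅ D_9 of order 18.

D_9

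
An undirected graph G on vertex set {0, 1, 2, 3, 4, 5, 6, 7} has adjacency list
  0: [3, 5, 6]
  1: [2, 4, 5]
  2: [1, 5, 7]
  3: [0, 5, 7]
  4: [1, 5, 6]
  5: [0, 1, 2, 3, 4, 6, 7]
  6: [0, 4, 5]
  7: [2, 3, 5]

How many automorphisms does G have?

14

Vertex 5 is the unique vertex of degree 7; the remaining 7 vertices each have degree 3 and induce a cycle, so G is the wheel on 8 vertices with hub 5. Every automorphism fixes the hub and acts on the rim 7-cycle, so Aut(G) ≅ Aut(C_7) = D_7 of order 14.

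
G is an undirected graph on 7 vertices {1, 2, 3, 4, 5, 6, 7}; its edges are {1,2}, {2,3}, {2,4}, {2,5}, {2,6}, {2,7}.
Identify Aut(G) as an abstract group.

S_6

Vertex 2 has degree 6 and every other vertex has degree 1, so G is the star K_{1,6} with centre 2. Any automorphism fixes the centre and permutes the 6 leaves freely, so Aut(G) ≅ S_6 of order 6! = 720.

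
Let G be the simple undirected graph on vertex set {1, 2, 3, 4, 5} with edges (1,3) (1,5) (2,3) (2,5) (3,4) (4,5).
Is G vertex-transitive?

Automorphisms preserve degree, but G has vertices of degree 2 and vertices of degree 3; no automorphism maps one to the other, so G is not vertex-transitive.

No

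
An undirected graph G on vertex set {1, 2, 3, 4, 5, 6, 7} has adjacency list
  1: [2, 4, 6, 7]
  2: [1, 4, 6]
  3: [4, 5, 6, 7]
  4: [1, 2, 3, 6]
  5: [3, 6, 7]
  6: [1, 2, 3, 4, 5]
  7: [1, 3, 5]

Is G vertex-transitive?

Vertex 6 is the only vertex of degree 5, so every automorphism fixes it; G is not vertex-transitive.

No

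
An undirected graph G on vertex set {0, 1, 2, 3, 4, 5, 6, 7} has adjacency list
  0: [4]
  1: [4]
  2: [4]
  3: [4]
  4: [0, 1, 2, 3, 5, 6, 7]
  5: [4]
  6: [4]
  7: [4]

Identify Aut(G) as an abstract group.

the symmetric group on 7 letters

Vertex 4 has degree 7 and every other vertex has degree 1, so G is the star K_{1,7} with centre 4. The 7 leaves are pairwise interchangeable while the centre is fixed, giving Aut(G) = S_7.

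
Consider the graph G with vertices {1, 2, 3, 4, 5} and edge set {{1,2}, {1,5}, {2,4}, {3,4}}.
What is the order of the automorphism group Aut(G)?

2

The degree sequence is [2, 2, 1, 2, 1]; the two degree-1 vertices 3 and 5 are the ends of a path, so G = P_5. A path has exactly one nontrivial symmetry — reversal — giving Aut(G) of order 2.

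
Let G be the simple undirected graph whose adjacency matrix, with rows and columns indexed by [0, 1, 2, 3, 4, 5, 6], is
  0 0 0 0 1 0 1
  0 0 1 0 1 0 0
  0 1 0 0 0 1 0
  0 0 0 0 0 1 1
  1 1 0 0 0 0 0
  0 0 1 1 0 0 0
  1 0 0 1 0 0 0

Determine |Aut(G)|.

14

G is 2-regular and connected on 7 vertices, i.e. the cycle C_7. The automorphisms of the 7-cycle are exactly the symmetries of a regular 7-gon: the dihedral group D_7, |D_7| = 14.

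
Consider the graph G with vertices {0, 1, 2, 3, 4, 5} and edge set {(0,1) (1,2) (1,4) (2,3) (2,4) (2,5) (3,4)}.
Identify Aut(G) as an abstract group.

{e}

Degrees alone do not determine every vertex (e.g. 0 and 5 both have degree 1), but their neighbour-degree multisets differ: N(0) has degrees [3] while N(5) has degrees [4]. Repeating this refinement separates all vertices, so the only automorphism is the identity.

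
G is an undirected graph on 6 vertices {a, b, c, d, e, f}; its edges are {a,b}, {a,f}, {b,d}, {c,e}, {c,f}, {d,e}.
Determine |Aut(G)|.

12

Every vertex has degree 2 and the graph is connected, so G is the 6-cycle C_6. The automorphisms of the 6-cycle are exactly the symmetries of a regular 6-gon: the dihedral group D_6, |D_6| = 12.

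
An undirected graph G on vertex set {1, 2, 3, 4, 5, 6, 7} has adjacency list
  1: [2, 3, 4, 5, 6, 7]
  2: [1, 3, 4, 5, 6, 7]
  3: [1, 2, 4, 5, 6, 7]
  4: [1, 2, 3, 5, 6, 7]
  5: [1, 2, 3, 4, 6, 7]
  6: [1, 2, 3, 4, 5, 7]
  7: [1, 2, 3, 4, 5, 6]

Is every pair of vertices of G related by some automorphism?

Every vertex has degree 6, so G is the complete graph K_7. Any permutation of the 7 vertices preserves K_7, so Aut(K_7) = S_7 of order 7! = 5040. Under this action every vertex can be carried to every other, so G is vertex-transitive.

Yes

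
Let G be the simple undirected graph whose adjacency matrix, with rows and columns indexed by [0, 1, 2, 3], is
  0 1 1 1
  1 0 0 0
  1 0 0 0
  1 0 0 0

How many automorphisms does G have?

Vertex 0 has degree 3 and every other vertex has degree 1, so G is the star K_{1,3} with centre 0. Any automorphism fixes the centre and permutes the 3 leaves freely, so Aut(G) ≅ S_3 of order 3! = 6.

6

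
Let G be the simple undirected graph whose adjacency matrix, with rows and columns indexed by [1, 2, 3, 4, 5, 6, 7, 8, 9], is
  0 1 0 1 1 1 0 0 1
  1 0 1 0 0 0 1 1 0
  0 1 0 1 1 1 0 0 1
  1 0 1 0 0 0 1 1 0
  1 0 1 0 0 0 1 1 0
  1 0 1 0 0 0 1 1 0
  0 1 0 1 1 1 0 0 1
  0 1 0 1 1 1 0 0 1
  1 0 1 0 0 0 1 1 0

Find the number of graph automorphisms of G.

2880

The vertices split by degree into {1, 3, 7, 8} (degree 5) and {2, 4, 5, 6, 9} (degree 4); every edge runs between the two parts, so G is the complete bipartite graph K_{4,5}. The parts have unequal sizes, so no automorphism swaps them; each part is permuted independently, giving S_5 × S_4 of order 5!·4! = 2880.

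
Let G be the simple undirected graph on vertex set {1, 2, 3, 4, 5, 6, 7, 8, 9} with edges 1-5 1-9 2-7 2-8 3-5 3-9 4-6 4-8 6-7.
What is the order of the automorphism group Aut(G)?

80

G has two connected components, {2, 4, 6, 7, 8} and {1, 3, 5, 9}; each is 2-regular, so G = C_5 ⊔ C_4. The components are non-isomorphic (different sizes), so Aut(G) = Aut(C_4) × Aut(C_5) = D_4 × D_5 of order 8·10 = 80.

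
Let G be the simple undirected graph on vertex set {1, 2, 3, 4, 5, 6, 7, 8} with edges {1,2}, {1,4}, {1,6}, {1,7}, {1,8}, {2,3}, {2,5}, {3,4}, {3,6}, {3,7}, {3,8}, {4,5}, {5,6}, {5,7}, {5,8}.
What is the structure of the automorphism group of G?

The vertices split by degree into {1, 3, 5} (degree 5) and {2, 4, 6, 7, 8} (degree 3); every edge runs between the two parts, so G is the complete bipartite graph K_{3,5}. Automorphisms preserve the bipartition setwise (since the parts differ in size) and act as S_3 × S_5 within it; |Aut| = 720.

S_3 × S_5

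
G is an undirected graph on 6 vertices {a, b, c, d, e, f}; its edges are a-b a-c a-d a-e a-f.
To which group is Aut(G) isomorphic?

S_5

Vertex a has degree 5 and every other vertex has degree 1, so G is the star K_{1,5} with centre a. Any automorphism fixes the centre and permutes the 5 leaves freely, so Aut(G) ≅ S_5 of order 5! = 120.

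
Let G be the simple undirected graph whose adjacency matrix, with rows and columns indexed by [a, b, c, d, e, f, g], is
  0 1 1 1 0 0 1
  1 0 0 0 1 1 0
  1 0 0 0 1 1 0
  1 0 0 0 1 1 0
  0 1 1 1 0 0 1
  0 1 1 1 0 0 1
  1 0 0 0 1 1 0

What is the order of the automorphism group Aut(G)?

The vertices split by degree into {a, e, f} (degree 4) and {b, c, d, g} (degree 3); every edge runs between the two parts, so G is the complete bipartite graph K_{3,4}. The parts have unequal sizes, so no automorphism swaps them; each part is permuted independently, giving S_3 × S_4 of order 3!·4! = 144.

144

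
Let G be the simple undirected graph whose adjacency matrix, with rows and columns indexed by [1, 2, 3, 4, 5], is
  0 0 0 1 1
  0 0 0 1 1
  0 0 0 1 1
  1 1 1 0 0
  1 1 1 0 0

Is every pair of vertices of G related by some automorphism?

Automorphisms preserve degree, but G has vertices of degree 2 and vertices of degree 3; no automorphism maps one to the other, so G is not vertex-transitive.

No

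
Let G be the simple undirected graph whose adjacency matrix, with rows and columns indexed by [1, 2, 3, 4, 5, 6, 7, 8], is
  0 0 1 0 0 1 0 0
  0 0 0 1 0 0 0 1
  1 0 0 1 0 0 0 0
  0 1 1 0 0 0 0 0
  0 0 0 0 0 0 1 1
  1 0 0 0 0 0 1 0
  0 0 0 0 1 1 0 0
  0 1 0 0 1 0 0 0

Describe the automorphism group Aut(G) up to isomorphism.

D_8

G is 2-regular and connected on 8 vertices, i.e. the cycle C_8. The automorphisms of the 8-cycle are exactly the symmetries of a regular 8-gon: the dihedral group D_8, |D_8| = 16.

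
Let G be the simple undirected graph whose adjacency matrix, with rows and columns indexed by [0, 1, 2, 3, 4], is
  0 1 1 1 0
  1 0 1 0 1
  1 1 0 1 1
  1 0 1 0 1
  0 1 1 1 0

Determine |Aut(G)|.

Vertex 2 is the unique vertex of degree 4; the remaining 4 vertices each have degree 3 and induce a cycle, so G is the wheel on 5 vertices with hub 2. Every automorphism fixes the hub and acts on the rim 4-cycle, so Aut(G) ≅ Aut(C_4) = D_4 of order 8.

8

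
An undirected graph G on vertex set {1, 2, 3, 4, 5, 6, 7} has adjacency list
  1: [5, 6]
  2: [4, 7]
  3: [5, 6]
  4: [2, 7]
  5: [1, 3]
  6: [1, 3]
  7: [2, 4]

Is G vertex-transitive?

No

G has two connected components, {1, 3, 5, 6} and {2, 4, 7}; each is 2-regular, so G = C_4 ⊔ C_3. The orbit of 1 under Aut(G) is {1, 3, 5, 6}, which does not contain 2, so G is not vertex-transitive.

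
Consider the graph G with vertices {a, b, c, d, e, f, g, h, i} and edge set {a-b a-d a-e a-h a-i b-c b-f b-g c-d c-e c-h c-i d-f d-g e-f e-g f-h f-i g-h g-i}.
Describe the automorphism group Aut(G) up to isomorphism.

S_4 × S_5

The vertices split by degree into {a, c, f, g} (degree 5) and {b, d, e, h, i} (degree 4); every edge runs between the two parts, so G is the complete bipartite graph K_{4,5}. The parts have unequal sizes, so no automorphism swaps them; each part is permuted independently, giving S_4 × S_5 of order 4!·5! = 2880.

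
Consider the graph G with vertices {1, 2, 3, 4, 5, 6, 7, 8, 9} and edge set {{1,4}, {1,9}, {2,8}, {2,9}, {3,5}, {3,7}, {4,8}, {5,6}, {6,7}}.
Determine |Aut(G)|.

80

G has two connected components, {1, 2, 4, 8, 9} and {3, 5, 6, 7}; each is 2-regular, so G = C_5 ⊔ C_4. The components are non-isomorphic (different sizes), so Aut(G) = Aut(C_5) × Aut(C_4) = D_5 × D_4 of order 10·8 = 80.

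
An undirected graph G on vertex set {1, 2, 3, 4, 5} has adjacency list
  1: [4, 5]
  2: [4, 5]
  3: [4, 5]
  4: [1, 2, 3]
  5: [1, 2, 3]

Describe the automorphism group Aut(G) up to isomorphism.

S_2 × S_3

The vertices split by degree into {4, 5} (degree 3) and {1, 2, 3} (degree 2); every edge runs between the two parts, so G is the complete bipartite graph K_{2,3}. The parts have unequal sizes, so no automorphism swaps them; each part is permuted independently, giving S_2 × S_3 of order 2!·3! = 12.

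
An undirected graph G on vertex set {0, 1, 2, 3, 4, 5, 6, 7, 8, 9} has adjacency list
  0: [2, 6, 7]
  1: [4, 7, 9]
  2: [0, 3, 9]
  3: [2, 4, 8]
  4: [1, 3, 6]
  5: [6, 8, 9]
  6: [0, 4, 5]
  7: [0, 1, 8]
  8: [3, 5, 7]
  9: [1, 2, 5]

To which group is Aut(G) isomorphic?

the symmetric group S_5

G is 3-regular on 10 vertices with no triangles and no 4-cycles (girth 5): this is the Petersen graph. It is a classical fact that the Petersen graph has automorphism group S_5 (order 120), arising from its description as the Kneser graph K(5,2).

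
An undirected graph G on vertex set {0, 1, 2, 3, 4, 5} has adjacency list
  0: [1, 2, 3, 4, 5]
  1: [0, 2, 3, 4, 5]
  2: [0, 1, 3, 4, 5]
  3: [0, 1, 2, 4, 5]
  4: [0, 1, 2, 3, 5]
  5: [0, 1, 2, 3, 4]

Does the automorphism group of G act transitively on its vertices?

Yes

Every vertex has degree 5, so G is the complete graph K_6. Every bijection on the vertex set is an automorphism of K_6; hence Aut(K_6) ≅ S_6, order 720. Under this action every vertex can be carried to every other, so G is vertex-transitive.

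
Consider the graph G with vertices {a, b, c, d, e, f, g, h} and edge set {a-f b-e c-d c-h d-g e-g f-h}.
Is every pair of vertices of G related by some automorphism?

No

Automorphisms preserve degree, but G has vertices of degree 1 and vertices of degree 2; no automorphism maps one to the other, so G is not vertex-transitive.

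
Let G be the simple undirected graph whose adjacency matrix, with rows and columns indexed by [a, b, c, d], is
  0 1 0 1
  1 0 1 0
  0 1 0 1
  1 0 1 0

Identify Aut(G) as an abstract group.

the dihedral group of order 8

Every vertex has degree 2 and the graph is connected, so G is the 4-cycle C_4. C_4 has 4 rotations and 4 reflections, so Aut(C_4) ≅ D_4 of order 8.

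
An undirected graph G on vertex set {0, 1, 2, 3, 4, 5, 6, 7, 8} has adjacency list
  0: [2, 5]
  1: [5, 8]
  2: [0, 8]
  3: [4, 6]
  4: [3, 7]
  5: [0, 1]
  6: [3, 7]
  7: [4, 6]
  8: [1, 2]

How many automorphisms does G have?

80

G has two connected components, {0, 1, 2, 5, 8} and {3, 4, 6, 7}; each is 2-regular, so G = C_5 ⊔ C_4. The components are non-isomorphic (different sizes), so Aut(G) = Aut(C_4) × Aut(C_5) = D_4 × D_5 of order 8·10 = 80.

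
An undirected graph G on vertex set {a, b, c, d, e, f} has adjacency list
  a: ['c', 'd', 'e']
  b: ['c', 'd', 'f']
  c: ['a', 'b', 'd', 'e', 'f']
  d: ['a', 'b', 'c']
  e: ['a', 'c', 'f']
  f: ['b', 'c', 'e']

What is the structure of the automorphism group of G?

Vertex c is the unique vertex of degree 5; the remaining 5 vertices each have degree 3 and induce a cycle, so G is the wheel on 6 vertices with hub c. Every automorphism fixes the hub and acts on the rim 5-cycle, so Aut(G) ≅ Aut(C_5) = D_5 of order 10.

the dihedral group of order 10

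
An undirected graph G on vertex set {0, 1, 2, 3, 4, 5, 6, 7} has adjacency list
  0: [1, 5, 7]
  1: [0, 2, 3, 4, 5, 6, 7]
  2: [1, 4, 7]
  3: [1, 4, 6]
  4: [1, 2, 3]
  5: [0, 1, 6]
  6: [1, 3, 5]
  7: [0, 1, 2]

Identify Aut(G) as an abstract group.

D_7

Vertex 1 is the unique vertex of degree 7; the remaining 7 vertices each have degree 3 and induce a cycle, so G is the wheel on 8 vertices with hub 1. With the hub fixed, the remaining symmetry is that of the rim cycle C_7, giving the dihedral group D_7.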